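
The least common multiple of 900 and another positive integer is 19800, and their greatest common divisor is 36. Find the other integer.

792

gcd × lcm = product of the two integers, so the other integer is (36 × 19800) / 900 = 792.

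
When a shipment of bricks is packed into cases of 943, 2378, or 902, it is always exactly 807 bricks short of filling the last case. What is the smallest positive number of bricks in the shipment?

600827

Being 807 short of a full case of size k means N ≡ −807 (mod k), i.e. N + 807 is a multiple of each size.
943 = 23 × 41
2378 = 2 × 29 × 41
902 = 2 × 11 × 41
LCM(943, 2378, 902) = 2 × 11 × 23 × 29 × 41 = 601634.
Smallest positive N is 601634 − 807 = 600827.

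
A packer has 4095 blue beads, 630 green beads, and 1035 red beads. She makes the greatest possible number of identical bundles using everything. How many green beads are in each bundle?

Number of bundles = gcd(4095, 630, 1035).
4095 = 3^2 × 5 × 7 × 13
630 = 2 × 3^2 × 5 × 7
1035 = 3^2 × 5 × 23
gcd(4095, 630, 1035) = 3^2 × 5 = 45.
green beads per bundle = 630 / 45 = 14.

14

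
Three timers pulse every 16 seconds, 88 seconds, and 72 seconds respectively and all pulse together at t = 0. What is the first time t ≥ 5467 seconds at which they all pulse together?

6336 seconds

Joint pulses occur at multiples of LCM(16, 88, 72).
16 = 2^4
88 = 2^3 × 11
72 = 2^3 × 3^2
LCM(16, 88, 72) = 2^4 × 3^2 × 11 = 1584.
Smallest multiple of 1584 that is ≥ 5467: ⌈5467/1584⌉ × 1584 = 4 × 1584 = 6336.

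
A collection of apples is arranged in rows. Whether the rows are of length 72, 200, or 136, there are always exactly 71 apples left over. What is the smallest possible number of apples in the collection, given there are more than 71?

30671

N − 71 must be a common multiple of 72, 200, and 136.
72 = 2^3 × 3^2
200 = 2^3 × 5^2
136 = 2^3 × 17
LCM(72, 200, 136) = 2^3 × 3^2 × 5^2 × 17 = 30600.
Smallest N > 71 is LCM + 71 = 30600 + 71 = 30671.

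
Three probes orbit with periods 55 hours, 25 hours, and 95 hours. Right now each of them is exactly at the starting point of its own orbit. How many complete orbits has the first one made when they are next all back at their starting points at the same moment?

95 orbits

They are all back at their starting positions together after one LCM of the periods.
55 = 5 × 11
25 = 5^2
95 = 5 × 19
LCM(55, 25, 95) = 5^2 × 11 × 19 = 5225.
Orbits for period 55: 5225 / 55 = 95.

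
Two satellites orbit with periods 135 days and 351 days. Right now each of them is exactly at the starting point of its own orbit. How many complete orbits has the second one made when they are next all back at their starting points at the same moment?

The first common completion time is the LCM of the periods.
135 = 3^3 × 5
351 = 3^3 × 13
LCM(135, 351) = 3^3 × 5 × 13 = 1755.
Orbits for period 351: 1755 / 351 = 5.

5 orbits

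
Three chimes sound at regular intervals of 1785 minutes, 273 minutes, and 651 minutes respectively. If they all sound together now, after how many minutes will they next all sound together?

We need the least common multiple of the intervals.
1785 = 3 × 5 × 7 × 17
273 = 3 × 7 × 13
651 = 3 × 7 × 31
LCM(1785, 273, 651) = 3 × 5 × 7 × 13 × 17 × 31 = 719355.

719355 minutes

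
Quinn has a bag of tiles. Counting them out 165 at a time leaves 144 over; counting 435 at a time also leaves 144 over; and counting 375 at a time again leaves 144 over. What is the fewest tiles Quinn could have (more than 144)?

N − 144 must be a common multiple of 165, 435, and 375.
165 = 3 × 5 × 11
435 = 3 × 5 × 29
375 = 3 × 5^3
LCM(165, 435, 375) = 3 × 5^3 × 11 × 29 = 119625.
Smallest N > 144 is LCM + 144 = 119625 + 144 = 119769.

119769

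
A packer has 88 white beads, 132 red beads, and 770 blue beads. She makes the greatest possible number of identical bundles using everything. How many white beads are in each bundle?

4

Number of bundles = gcd(88, 132, 770).
88 = 2^3 × 11
132 = 2^2 × 3 × 11
770 = 2 × 5 × 7 × 11
gcd(88, 132, 770) = 2 × 11 = 22.
white beads per bundle = 88 / 22 = 4.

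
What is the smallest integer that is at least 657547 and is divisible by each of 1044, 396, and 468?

The integer must be a common multiple of 1044, 396, and 468, so a multiple of their LCM.
1044 = 2^2 × 3^2 × 29
396 = 2^2 × 3^2 × 11
468 = 2^2 × 3^2 × 13
LCM(1044, 396, 468) = 2^2 × 3^2 × 11 × 13 × 29 = 149292.
Smallest multiple of 149292 that is ≥ 657547: ⌈657547/149292⌉ × 149292 = 5 × 149292 = 746460.

746460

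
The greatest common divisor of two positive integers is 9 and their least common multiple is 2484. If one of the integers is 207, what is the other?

For two integers, gcd × lcm = product, so the other is (9 × 2484) / 207 = 22356 / 207 = 108.

108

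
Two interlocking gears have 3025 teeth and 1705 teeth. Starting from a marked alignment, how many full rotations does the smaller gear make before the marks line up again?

55 rotations

The first common completion time is the LCM of the periods.
3025 = 5^2 × 11^2
1705 = 5 × 11 × 31
LCM(3025, 1705) = 5^2 × 11^2 × 31 = 93775.
Rotations for period 1705: 93775 / 1705 = 55.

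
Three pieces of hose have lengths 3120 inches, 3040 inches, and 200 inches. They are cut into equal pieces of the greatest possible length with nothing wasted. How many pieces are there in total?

Piece length = gcd(3120, 3040, 200).
3120 = 2^4 × 3 × 5 × 13
3040 = 2^5 × 5 × 19
200 = 2^3 × 5^2
gcd(3120, 3040, 200) = 2^3 × 5 = 40.
Total pieces = 3120/40 + 3040/40 + 200/40 = 78 + 76 + 5 = 159.

159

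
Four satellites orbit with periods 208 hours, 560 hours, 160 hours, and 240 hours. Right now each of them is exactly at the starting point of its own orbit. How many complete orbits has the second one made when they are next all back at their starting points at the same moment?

78 orbits

All finish a whole number of cycles simultaneously at t = LCM of the periods.
208 = 2^4 × 13
560 = 2^4 × 5 × 7
160 = 2^5 × 5
240 = 2^4 × 3 × 5
LCM(208, 560, 160, 240) = 2^5 × 3 × 5 × 7 × 13 = 43680.
Orbits for period 560: 43680 / 560 = 78.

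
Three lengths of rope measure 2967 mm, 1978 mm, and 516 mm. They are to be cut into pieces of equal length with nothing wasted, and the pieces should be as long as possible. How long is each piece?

The greatest length dividing all of 2967, 1978, and 516 is their gcd.
2967 = 3 × 23 × 43
1978 = 2 × 23 × 43
516 = 2^2 × 3 × 43
gcd(2967, 1978, 516) = 43.

43 mm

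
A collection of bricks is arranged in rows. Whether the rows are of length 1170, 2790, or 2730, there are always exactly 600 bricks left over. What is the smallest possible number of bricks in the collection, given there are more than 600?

N − 600 must be a common multiple of 1170, 2790, and 2730.
1170 = 2 × 3^2 × 5 × 13
2790 = 2 × 3^2 × 5 × 31
2730 = 2 × 3 × 5 × 7 × 13
LCM(1170, 2790, 2730) = 2 × 3^2 × 5 × 7 × 13 × 31 = 253890.
Smallest N > 600 is LCM + 600 = 253890 + 600 = 254490.

254490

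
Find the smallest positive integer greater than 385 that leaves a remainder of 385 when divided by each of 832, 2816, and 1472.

N − 385 must be a common multiple of 832, 2816, and 1472.
832 = 2^6 × 13
2816 = 2^8 × 11
1472 = 2^6 × 23
LCM(832, 2816, 1472) = 2^8 × 11 × 13 × 23 = 841984.
Smallest N > 385 is LCM + 385 = 841984 + 385 = 842369.

842369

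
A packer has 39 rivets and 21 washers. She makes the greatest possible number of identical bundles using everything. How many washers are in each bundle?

7

Number of bundles = gcd(39, 21).
39 = 3 × 13
21 = 3 × 7
gcd(39, 21) = 3.
washers per bundle = 21 / 3 = 7.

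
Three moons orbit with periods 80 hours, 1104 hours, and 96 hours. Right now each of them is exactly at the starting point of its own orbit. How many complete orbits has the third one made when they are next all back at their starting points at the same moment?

115 orbits

They are all back at their starting positions together after one LCM of the periods.
80 = 2^4 × 5
1104 = 2^4 × 3 × 23
96 = 2^5 × 3
LCM(80, 1104, 96) = 2^5 × 3 × 5 × 23 = 11040.
Orbits for period 96: 11040 / 96 = 115.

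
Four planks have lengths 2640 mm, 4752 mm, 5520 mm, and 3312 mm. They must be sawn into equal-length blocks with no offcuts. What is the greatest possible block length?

This is the greatest common divisor of 2640, 4752, 5520, and 3312.
2640 = 2^4 × 3 × 5 × 11
4752 = 2^4 × 3^3 × 11
5520 = 2^4 × 3 × 5 × 23
3312 = 2^4 × 3^2 × 23
gcd(2640, 4752, 5520, 3312) = 2^4 × 3 = 48.

48 mm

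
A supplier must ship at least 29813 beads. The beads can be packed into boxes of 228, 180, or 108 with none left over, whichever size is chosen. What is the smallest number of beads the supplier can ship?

30780

The number of beads must be a common multiple of 228, 180, and 108, so a multiple of their LCM.
228 = 2^2 × 3 × 19
180 = 2^2 × 3^2 × 5
108 = 2^2 × 3^3
LCM(228, 180, 108) = 2^2 × 3^3 × 5 × 19 = 10260.
Smallest multiple of 10260 that is ≥ 29813: ⌈29813/10260⌉ × 10260 = 3 × 10260 = 30780.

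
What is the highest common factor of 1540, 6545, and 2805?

55

1540 = 2^2 × 5 × 7 × 11
6545 = 5 × 7 × 11 × 17
2805 = 3 × 5 × 11 × 17
gcd(1540, 6545, 2805) = 5 × 11 = 55.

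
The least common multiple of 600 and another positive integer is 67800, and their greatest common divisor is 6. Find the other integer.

gcd × lcm = product of the two integers, so the other integer is (6 × 67800) / 600 = 678.

678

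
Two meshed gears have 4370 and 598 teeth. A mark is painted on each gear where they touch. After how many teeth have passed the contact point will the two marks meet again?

56810 teeth

They coincide at every common multiple of the periods; the first is the LCM.
4370 = 2 × 5 × 19 × 23
598 = 2 × 13 × 23
LCM(4370, 598) = 2 × 5 × 13 × 19 × 23 = 56810.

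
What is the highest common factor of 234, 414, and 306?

18

234 = 2 × 3^2 × 13
414 = 2 × 3^2 × 23
306 = 2 × 3^2 × 17
gcd(234, 414, 306) = 2 × 3^2 = 18.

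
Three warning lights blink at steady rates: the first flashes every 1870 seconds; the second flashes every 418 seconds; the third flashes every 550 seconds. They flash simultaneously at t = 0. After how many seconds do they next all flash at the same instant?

177650 seconds

We need the least common multiple of the intervals.
1870 = 2 × 5 × 11 × 17
418 = 2 × 11 × 19
550 = 2 × 5^2 × 11
LCM(1870, 418, 550) = 2 × 5^2 × 11 × 17 × 19 = 177650.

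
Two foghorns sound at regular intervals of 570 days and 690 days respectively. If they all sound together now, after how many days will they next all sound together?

13110 days

The first simultaneous occurrence is after LCM of the individual periods.
570 = 2 × 3 × 5 × 19
690 = 2 × 3 × 5 × 23
LCM(570, 690) = 2 × 3 × 5 × 19 × 23 = 13110.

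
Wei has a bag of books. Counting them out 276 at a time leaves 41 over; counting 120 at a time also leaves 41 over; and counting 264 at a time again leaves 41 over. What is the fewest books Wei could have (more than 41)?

30401

N − 41 must be a common multiple of 276, 120, and 264.
276 = 2^2 × 3 × 23
120 = 2^3 × 3 × 5
264 = 2^3 × 3 × 11
LCM(276, 120, 264) = 2^3 × 3 × 5 × 11 × 23 = 30360.
Smallest N > 41 is LCM + 41 = 30360 + 41 = 30401.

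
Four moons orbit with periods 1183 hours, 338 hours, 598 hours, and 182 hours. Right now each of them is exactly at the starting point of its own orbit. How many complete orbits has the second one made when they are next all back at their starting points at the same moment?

All finish a whole number of cycles simultaneously at t = LCM of the periods.
1183 = 7 × 13^2
338 = 2 × 13^2
598 = 2 × 13 × 23
182 = 2 × 7 × 13
LCM(1183, 338, 598, 182) = 2 × 7 × 13^2 × 23 = 54418.
Orbits for period 338: 54418 / 338 = 161.

161 orbits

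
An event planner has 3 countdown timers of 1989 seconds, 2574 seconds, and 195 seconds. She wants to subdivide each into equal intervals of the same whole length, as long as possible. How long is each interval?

The interval must divide each timer length; the longest such is the gcd.
1989 = 3^2 × 13 × 17
2574 = 2 × 3^2 × 11 × 13
195 = 3 × 5 × 13
gcd(1989, 2574, 195) = 3 × 13 = 39.

39 seconds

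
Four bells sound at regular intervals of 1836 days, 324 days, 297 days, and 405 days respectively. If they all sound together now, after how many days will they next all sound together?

We need the least common multiple of the intervals.
1836 = 2^2 × 3^3 × 17
324 = 2^2 × 3^4
297 = 3^3 × 11
405 = 3^4 × 5
LCM(1836, 324, 297, 405) = 2^2 × 3^4 × 5 × 11 × 17 = 302940.

302940 days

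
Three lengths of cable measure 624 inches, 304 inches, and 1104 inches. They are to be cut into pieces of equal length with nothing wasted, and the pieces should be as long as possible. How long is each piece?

The greatest length dividing all of 624, 304, and 1104 is their gcd.
624 = 2^4 × 3 × 13
304 = 2^4 × 19
1104 = 2^4 × 3 × 23
gcd(624, 304, 1104) = 2^4 = 16.

16 inches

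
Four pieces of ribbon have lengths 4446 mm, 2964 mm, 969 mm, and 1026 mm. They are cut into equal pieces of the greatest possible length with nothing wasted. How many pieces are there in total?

165

Piece length = gcd(4446, 2964, 969, 1026).
4446 = 2 × 3^2 × 13 × 19
2964 = 2^2 × 3 × 13 × 19
969 = 3 × 17 × 19
1026 = 2 × 3^3 × 19
gcd(4446, 2964, 969, 1026) = 3 × 19 = 57.
Total pieces = 4446/57 + 2964/57 + 969/57 + 1026/57 = 78 + 52 + 17 + 18 = 165.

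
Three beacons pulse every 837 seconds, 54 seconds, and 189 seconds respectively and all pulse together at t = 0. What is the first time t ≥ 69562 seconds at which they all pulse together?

Joint pulses occur at multiples of LCM(837, 54, 189).
837 = 3^3 × 31
54 = 2 × 3^3
189 = 3^3 × 7
LCM(837, 54, 189) = 2 × 3^3 × 7 × 31 = 11718.
Smallest multiple of 11718 that is ≥ 69562: ⌈69562/11718⌉ × 11718 = 6 × 11718 = 70308.

70308 seconds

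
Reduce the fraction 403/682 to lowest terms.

13/22

403 = 13 × 31
682 = 2 × 11 × 31
gcd(403, 682) = 31.
Divide numerator and denominator by 31: 403/682 = 13/22.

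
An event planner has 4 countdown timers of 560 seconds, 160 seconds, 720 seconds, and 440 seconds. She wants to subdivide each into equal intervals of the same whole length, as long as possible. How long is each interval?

40 seconds

The interval must divide each timer length; the longest such is the gcd.
560 = 2^4 × 5 × 7
160 = 2^5 × 5
720 = 2^4 × 3^2 × 5
440 = 2^3 × 5 × 11
gcd(560, 160, 720, 440) = 2^3 × 5 = 40.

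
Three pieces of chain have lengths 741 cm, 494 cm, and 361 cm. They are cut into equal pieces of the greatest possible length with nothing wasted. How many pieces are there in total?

84

Piece length = gcd(741, 494, 361).
741 = 3 × 13 × 19
494 = 2 × 13 × 19
361 = 19^2
gcd(741, 494, 361) = 19.
Total pieces = 741/19 + 494/19 + 361/19 = 39 + 26 + 19 = 84.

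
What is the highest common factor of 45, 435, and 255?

15

45 = 3^2 × 5
435 = 3 × 5 × 29
255 = 3 × 5 × 17
gcd(45, 435, 255) = 3 × 5 = 15.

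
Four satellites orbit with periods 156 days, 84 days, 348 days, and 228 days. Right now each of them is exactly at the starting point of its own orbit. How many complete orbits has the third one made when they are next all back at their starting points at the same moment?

All finish a whole number of cycles simultaneously at t = LCM of the periods.
156 = 2^2 × 3 × 13
84 = 2^2 × 3 × 7
348 = 2^2 × 3 × 29
228 = 2^2 × 3 × 19
LCM(156, 84, 348, 228) = 2^2 × 3 × 7 × 13 × 19 × 29 = 601692.
Orbits for period 348: 601692 / 348 = 1729.

1729 orbits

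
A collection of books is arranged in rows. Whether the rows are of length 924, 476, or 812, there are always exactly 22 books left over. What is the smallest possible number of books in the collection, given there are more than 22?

455554

N − 22 must be a common multiple of 924, 476, and 812.
924 = 2^2 × 3 × 7 × 11
476 = 2^2 × 7 × 17
812 = 2^2 × 7 × 29
LCM(924, 476, 812) = 2^2 × 3 × 7 × 11 × 17 × 29 = 455532.
Smallest N > 22 is LCM + 22 = 455532 + 22 = 455554.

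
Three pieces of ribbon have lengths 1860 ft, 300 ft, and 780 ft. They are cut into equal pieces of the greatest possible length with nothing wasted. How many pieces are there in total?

49

Piece length = gcd(1860, 300, 780).
1860 = 2^2 × 3 × 5 × 31
300 = 2^2 × 3 × 5^2
780 = 2^2 × 3 × 5 × 13
gcd(1860, 300, 780) = 2^2 × 3 × 5 = 60.
Total pieces = 1860/60 + 300/60 + 780/60 = 31 + 5 + 13 = 49.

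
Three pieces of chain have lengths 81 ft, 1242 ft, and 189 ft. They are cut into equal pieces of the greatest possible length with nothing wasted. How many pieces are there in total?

Piece length = gcd(81, 1242, 189).
81 = 3^4
1242 = 2 × 3^3 × 23
189 = 3^3 × 7
gcd(81, 1242, 189) = 3^3 = 27.
Total pieces = 81/27 + 1242/27 + 189/27 = 3 + 46 + 7 = 56.

56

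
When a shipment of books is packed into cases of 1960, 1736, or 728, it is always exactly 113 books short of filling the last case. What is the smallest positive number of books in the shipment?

Being 113 short of a full case of size k means N ≡ −113 (mod k), i.e. N + 113 is a multiple of each size.
1960 = 2^3 × 5 × 7^2
1736 = 2^3 × 7 × 31
728 = 2^3 × 7 × 13
LCM(1960, 1736, 728) = 2^3 × 5 × 7^2 × 13 × 31 = 789880.
Smallest positive N is 789880 − 113 = 789767.

789767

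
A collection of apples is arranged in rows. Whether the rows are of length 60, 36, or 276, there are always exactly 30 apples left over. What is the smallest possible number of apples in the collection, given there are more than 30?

4170

N − 30 must be a common multiple of 60, 36, and 276.
60 = 2^2 × 3 × 5
36 = 2^2 × 3^2
276 = 2^2 × 3 × 23
LCM(60, 36, 276) = 2^2 × 3^2 × 5 × 23 = 4140.
Smallest N > 30 is LCM + 30 = 4140 + 30 = 4170.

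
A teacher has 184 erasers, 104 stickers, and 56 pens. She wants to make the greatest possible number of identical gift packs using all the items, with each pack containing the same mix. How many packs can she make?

8 packs

The pack count must divide each quantity, so the greatest is gcd(184, 104, 56).
184 = 2^3 × 23
104 = 2^3 × 13
56 = 2^3 × 7
gcd(184, 104, 56) = 2^3 = 8.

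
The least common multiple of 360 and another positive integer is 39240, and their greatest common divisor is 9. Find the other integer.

gcd × lcm = product of the two integers, so the other integer is (9 × 39240) / 360 = 981.

981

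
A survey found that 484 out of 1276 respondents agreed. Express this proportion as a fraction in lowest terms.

484 = 2^2 × 11^2
1276 = 2^2 × 11 × 29
gcd(484, 1276) = 2^2 × 11 = 44.
Divide numerator and denominator by 44: 484/1276 = 11/29.

11/29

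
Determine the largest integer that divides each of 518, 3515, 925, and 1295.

37

518 = 2 × 7 × 37
3515 = 5 × 19 × 37
925 = 5^2 × 37
1295 = 5 × 7 × 37
gcd(518, 3515, 925, 1295) = 37.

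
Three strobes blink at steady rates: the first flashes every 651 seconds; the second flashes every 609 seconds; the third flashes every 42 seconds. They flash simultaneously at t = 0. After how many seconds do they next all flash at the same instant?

The first simultaneous occurrence is after LCM of the individual periods.
651 = 3 × 7 × 31
609 = 3 × 7 × 29
42 = 2 × 3 × 7
LCM(651, 609, 42) = 2 × 3 × 7 × 29 × 31 = 37758.

37758 seconds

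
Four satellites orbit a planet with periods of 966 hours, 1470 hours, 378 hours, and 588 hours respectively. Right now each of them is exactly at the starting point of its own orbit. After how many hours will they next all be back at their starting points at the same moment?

608580 hours

They coincide at every common multiple of the periods; the first is the LCM.
966 = 2 × 3 × 7 × 23
1470 = 2 × 3 × 5 × 7^2
378 = 2 × 3^3 × 7
588 = 2^2 × 3 × 7^2
LCM(966, 1470, 378, 588) = 2^2 × 3^3 × 5 × 7^2 × 23 = 608580.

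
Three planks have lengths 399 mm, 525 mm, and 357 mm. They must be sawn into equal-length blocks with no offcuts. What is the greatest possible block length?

21 mm

This is the greatest common divisor of 399, 525, and 357.
399 = 3 × 7 × 19
525 = 3 × 5^2 × 7
357 = 3 × 7 × 17
gcd(399, 525, 357) = 3 × 7 = 21.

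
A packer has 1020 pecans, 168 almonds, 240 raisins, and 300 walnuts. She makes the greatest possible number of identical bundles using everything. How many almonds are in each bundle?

14

Number of bundles = gcd(1020, 168, 240, 300).
1020 = 2^2 × 3 × 5 × 17
168 = 2^3 × 3 × 7
240 = 2^4 × 3 × 5
300 = 2^2 × 3 × 5^2
gcd(1020, 168, 240, 300) = 2^2 × 3 = 12.
almonds per bundle = 168 / 12 = 14.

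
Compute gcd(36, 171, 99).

36 = 2^2 × 3^2
171 = 3^2 × 19
99 = 3^2 × 11
gcd(36, 171, 99) = 3^2 = 9.

9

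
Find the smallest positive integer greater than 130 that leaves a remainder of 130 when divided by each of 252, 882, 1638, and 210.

114790

N − 130 must be a common multiple of 252, 882, 1638, and 210.
252 = 2^2 × 3^2 × 7
882 = 2 × 3^2 × 7^2
1638 = 2 × 3^2 × 7 × 13
210 = 2 × 3 × 5 × 7
LCM(252, 882, 1638, 210) = 2^2 × 3^2 × 5 × 7^2 × 13 = 114660.
Smallest N > 130 is LCM + 130 = 114660 + 130 = 114790.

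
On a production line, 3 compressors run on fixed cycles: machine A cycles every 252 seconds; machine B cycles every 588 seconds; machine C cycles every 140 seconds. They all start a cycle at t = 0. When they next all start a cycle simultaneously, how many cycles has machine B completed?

The first common completion time is the LCM of the periods.
252 = 2^2 × 3^2 × 7
588 = 2^2 × 3 × 7^2
140 = 2^2 × 5 × 7
LCM(252, 588, 140) = 2^2 × 3^2 × 5 × 7^2 = 8820.
Cycles for period 588: 8820 / 588 = 15.

15 cycles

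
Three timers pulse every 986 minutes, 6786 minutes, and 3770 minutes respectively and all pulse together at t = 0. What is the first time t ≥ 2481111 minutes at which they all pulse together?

Joint pulses occur at multiples of LCM(986, 6786, 3770).
986 = 2 × 17 × 29
6786 = 2 × 3^2 × 13 × 29
3770 = 2 × 5 × 13 × 29
LCM(986, 6786, 3770) = 2 × 3^2 × 5 × 13 × 17 × 29 = 576810.
Smallest multiple of 576810 that is ≥ 2481111: ⌈2481111/576810⌉ × 576810 = 5 × 576810 = 2884050.

2884050 minutes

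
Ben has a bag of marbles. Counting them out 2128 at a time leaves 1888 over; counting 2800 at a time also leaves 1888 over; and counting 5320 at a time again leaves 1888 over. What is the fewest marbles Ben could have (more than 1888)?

55088

N − 1888 must be a common multiple of 2128, 2800, and 5320.
2128 = 2^4 × 7 × 19
2800 = 2^4 × 5^2 × 7
5320 = 2^3 × 5 × 7 × 19
LCM(2128, 2800, 5320) = 2^4 × 5^2 × 7 × 19 = 53200.
Smallest N > 1888 is LCM + 1888 = 53200 + 1888 = 55088.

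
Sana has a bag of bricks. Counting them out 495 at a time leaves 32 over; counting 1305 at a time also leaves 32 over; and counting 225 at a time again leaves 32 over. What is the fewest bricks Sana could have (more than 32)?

71807

N − 32 must be a common multiple of 495, 1305, and 225.
495 = 3^2 × 5 × 11
1305 = 3^2 × 5 × 29
225 = 3^2 × 5^2
LCM(495, 1305, 225) = 3^2 × 5^2 × 11 × 29 = 71775.
Smallest N > 32 is LCM + 32 = 71775 + 32 = 71807.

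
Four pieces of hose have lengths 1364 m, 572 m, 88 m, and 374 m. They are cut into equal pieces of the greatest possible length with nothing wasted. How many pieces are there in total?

Piece length = gcd(1364, 572, 88, 374).
1364 = 2^2 × 11 × 31
572 = 2^2 × 11 × 13
88 = 2^3 × 11
374 = 2 × 11 × 17
gcd(1364, 572, 88, 374) = 2 × 11 = 22.
Total pieces = 1364/22 + 572/22 + 88/22 + 374/22 = 62 + 26 + 4 + 17 = 109.

109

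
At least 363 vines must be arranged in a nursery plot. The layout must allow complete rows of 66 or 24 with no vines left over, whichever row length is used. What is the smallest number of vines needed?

The number of vines must be a common multiple of 66 and 24, so a multiple of their LCM.
66 = 2 × 3 × 11
24 = 2^3 × 3
LCM(66, 24) = 2^3 × 3 × 11 = 264.
Smallest multiple of 264 that is ≥ 363: ⌈363/264⌉ × 264 = 2 × 264 = 528.

528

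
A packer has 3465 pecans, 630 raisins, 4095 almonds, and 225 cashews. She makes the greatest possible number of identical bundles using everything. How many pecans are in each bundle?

Number of bundles = gcd(3465, 630, 4095, 225).
3465 = 3^2 × 5 × 7 × 11
630 = 2 × 3^2 × 5 × 7
4095 = 3^2 × 5 × 7 × 13
225 = 3^2 × 5^2
gcd(3465, 630, 4095, 225) = 3^2 × 5 = 45.
pecans per bundle = 3465 / 45 = 77.

77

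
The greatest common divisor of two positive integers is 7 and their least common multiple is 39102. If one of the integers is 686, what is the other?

399

For two integers, gcd × lcm = product, so the other is (7 × 39102) / 686 = 273714 / 686 = 399.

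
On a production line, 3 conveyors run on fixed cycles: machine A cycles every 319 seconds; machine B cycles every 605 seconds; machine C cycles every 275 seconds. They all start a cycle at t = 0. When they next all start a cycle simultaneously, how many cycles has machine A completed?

They are all back at their starting positions together after one LCM of the periods.
319 = 11 × 29
605 = 5 × 11^2
275 = 5^2 × 11
LCM(319, 605, 275) = 5^2 × 11^2 × 29 = 87725.
Cycles for period 319: 87725 / 319 = 275.

275 cycles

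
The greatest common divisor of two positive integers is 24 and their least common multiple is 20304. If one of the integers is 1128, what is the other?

432

For two integers, gcd × lcm = product, so the other is (24 × 20304) / 1128 = 487296 / 1128 = 432.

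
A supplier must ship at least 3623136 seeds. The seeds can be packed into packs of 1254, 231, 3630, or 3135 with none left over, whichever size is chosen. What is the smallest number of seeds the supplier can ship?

The number of seeds must be a common multiple of 1254, 231, 3630, and 3135, so a multiple of their LCM.
1254 = 2 × 3 × 11 × 19
231 = 3 × 7 × 11
3630 = 2 × 3 × 5 × 11^2
3135 = 3 × 5 × 11 × 19
LCM(1254, 231, 3630, 3135) = 2 × 3 × 5 × 7 × 11^2 × 19 = 482790.
Smallest multiple of 482790 that is ≥ 3623136: ⌈3623136/482790⌉ × 482790 = 8 × 482790 = 3862320.

3862320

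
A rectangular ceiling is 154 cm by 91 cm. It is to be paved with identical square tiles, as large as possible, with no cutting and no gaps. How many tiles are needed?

286

Tile side = gcd(154, 91).
154 = 2 × 7 × 11
91 = 7 × 13
gcd(154, 91) = 7.
Tiles: (154/7) × (91/7) = 22 × 13 = 286.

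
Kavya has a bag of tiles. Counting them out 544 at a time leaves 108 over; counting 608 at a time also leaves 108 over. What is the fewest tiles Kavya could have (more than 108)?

N − 108 must be a common multiple of 544 and 608.
544 = 2^5 × 17
608 = 2^5 × 19
LCM(544, 608) = 2^5 × 17 × 19 = 10336.
Smallest N > 108 is LCM + 108 = 10336 + 108 = 10444.

10444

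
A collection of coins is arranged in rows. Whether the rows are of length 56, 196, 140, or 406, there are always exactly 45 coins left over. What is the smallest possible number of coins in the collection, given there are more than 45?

N − 45 must be a common multiple of 56, 196, 140, and 406.
56 = 2^3 × 7
196 = 2^2 × 7^2
140 = 2^2 × 5 × 7
406 = 2 × 7 × 29
LCM(56, 196, 140, 406) = 2^3 × 5 × 7^2 × 29 = 56840.
Smallest N > 45 is LCM + 45 = 56840 + 45 = 56885.

56885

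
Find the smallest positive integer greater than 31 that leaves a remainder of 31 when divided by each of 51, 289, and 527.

26908

N − 31 must be a common multiple of 51, 289, and 527.
51 = 3 × 17
289 = 17^2
527 = 17 × 31
LCM(51, 289, 527) = 3 × 17^2 × 31 = 26877.
Smallest N > 31 is LCM + 31 = 26877 + 31 = 26908.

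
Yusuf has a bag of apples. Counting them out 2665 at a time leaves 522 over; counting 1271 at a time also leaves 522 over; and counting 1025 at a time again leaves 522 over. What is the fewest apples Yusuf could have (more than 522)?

413597

N − 522 must be a common multiple of 2665, 1271, and 1025.
2665 = 5 × 13 × 41
1271 = 31 × 41
1025 = 5^2 × 41
LCM(2665, 1271, 1025) = 5^2 × 13 × 31 × 41 = 413075.
Smallest N > 522 is LCM + 522 = 413075 + 522 = 413597.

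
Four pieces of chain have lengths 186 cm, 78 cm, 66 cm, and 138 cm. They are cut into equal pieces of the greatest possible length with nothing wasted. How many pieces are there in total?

Piece length = gcd(186, 78, 66, 138).
186 = 2 × 3 × 31
78 = 2 × 3 × 13
66 = 2 × 3 × 11
138 = 2 × 3 × 23
gcd(186, 78, 66, 138) = 2 × 3 = 6.
Total pieces = 186/6 + 78/6 + 66/6 + 138/6 = 31 + 13 + 11 + 23 = 78.

78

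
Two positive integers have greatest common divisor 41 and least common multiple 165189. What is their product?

6772749

For any two positive integers, gcd × lcm = product = 41 × 165189 = 6772749.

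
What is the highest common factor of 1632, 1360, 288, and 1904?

16

1632 = 2^5 × 3 × 17
1360 = 2^4 × 5 × 17
288 = 2^5 × 3^2
1904 = 2^4 × 7 × 17
gcd(1632, 1360, 288, 1904) = 2^4 = 16.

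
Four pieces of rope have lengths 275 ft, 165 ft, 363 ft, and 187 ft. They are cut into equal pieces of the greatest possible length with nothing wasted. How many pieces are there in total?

90

Piece length = gcd(275, 165, 363, 187).
275 = 5^2 × 11
165 = 3 × 5 × 11
363 = 3 × 11^2
187 = 11 × 17
gcd(275, 165, 363, 187) = 11.
Total pieces = 275/11 + 165/11 + 363/11 + 187/11 = 25 + 15 + 33 + 17 = 90.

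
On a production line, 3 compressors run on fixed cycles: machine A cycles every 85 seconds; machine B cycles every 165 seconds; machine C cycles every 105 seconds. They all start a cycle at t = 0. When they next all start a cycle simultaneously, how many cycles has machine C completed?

They are all back at their starting positions together after one LCM of the periods.
85 = 5 × 17
165 = 3 × 5 × 11
105 = 3 × 5 × 7
LCM(85, 165, 105) = 3 × 5 × 7 × 11 × 17 = 19635.
Cycles for period 105: 19635 / 105 = 187.

187 cycles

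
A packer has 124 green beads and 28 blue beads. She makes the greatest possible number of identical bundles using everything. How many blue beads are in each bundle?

Number of bundles = gcd(124, 28).
124 = 2^2 × 31
28 = 2^2 × 7
gcd(124, 28) = 2^2 = 4.
blue beads per bundle = 28 / 4 = 7.

7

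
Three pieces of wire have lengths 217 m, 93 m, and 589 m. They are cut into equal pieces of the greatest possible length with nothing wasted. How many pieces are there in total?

Piece length = gcd(217, 93, 589).
217 = 7 × 31
93 = 3 × 31
589 = 19 × 31
gcd(217, 93, 589) = 31.
Total pieces = 217/31 + 93/31 + 589/31 = 7 + 3 + 19 = 29.

29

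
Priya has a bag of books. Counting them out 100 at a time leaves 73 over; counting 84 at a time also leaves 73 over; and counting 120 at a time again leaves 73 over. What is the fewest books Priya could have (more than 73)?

N − 73 must be a common multiple of 100, 84, and 120.
100 = 2^2 × 5^2
84 = 2^2 × 3 × 7
120 = 2^3 × 3 × 5
LCM(100, 84, 120) = 2^3 × 3 × 5^2 × 7 = 4200.
Smallest N > 73 is LCM + 73 = 4200 + 73 = 4273.

4273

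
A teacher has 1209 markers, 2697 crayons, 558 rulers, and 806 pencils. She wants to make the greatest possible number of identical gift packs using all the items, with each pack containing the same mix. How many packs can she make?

The pack count must divide each quantity, so the greatest is gcd(1209, 2697, 558, 806).
1209 = 3 × 13 × 31
2697 = 3 × 29 × 31
558 = 2 × 3^2 × 31
806 = 2 × 13 × 31
gcd(1209, 2697, 558, 806) = 31.

31 packs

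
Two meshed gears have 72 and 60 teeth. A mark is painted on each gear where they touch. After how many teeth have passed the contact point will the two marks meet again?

360 teeth

We need the least common multiple of the intervals.
72 = 2^3 × 3^2
60 = 2^2 × 3 × 5
LCM(72, 60) = 2^3 × 3^2 × 5 = 360.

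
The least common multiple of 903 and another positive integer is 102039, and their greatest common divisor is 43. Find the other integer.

4859

gcd × lcm = product of the two integers, so the other integer is (43 × 102039) / 903 = 4859.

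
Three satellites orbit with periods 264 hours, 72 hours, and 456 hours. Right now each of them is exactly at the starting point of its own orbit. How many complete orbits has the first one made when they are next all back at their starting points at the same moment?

The first common completion time is the LCM of the periods.
264 = 2^3 × 3 × 11
72 = 2^3 × 3^2
456 = 2^3 × 3 × 19
LCM(264, 72, 456) = 2^3 × 3^2 × 11 × 19 = 15048.
Orbits for period 264: 15048 / 264 = 57.

57 orbits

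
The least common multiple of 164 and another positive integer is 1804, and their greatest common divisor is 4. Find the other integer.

44

gcd × lcm = product of the two integers, so the other integer is (4 × 1804) / 164 = 44.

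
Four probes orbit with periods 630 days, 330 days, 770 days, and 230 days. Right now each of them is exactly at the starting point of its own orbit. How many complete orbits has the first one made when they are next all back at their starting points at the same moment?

253 orbits

All finish a whole number of cycles simultaneously at t = LCM of the periods.
630 = 2 × 3^2 × 5 × 7
330 = 2 × 3 × 5 × 11
770 = 2 × 5 × 7 × 11
230 = 2 × 5 × 23
LCM(630, 330, 770, 230) = 2 × 3^2 × 5 × 7 × 11 × 23 = 159390.
Orbits for period 630: 159390 / 630 = 253.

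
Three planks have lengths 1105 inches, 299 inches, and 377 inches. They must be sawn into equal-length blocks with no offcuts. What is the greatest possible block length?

13 inches

This is the greatest common divisor of 1105, 299, and 377.
1105 = 5 × 13 × 17
299 = 13 × 23
377 = 13 × 29
gcd(1105, 299, 377) = 13.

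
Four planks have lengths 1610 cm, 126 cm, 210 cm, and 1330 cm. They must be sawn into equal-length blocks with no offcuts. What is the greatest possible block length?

This is the greatest common divisor of 1610, 126, 210, and 1330.
1610 = 2 × 5 × 7 × 23
126 = 2 × 3^2 × 7
210 = 2 × 3 × 5 × 7
1330 = 2 × 5 × 7 × 19
gcd(1610, 126, 210, 1330) = 2 × 7 = 14.

14 cm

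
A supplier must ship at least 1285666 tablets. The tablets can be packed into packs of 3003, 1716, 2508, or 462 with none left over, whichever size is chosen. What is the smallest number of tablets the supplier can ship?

1369368

The number of tablets must be a common multiple of 3003, 1716, 2508, and 462, so a multiple of their LCM.
3003 = 3 × 7 × 11 × 13
1716 = 2^2 × 3 × 11 × 13
2508 = 2^2 × 3 × 11 × 19
462 = 2 × 3 × 7 × 11
LCM(3003, 1716, 2508, 462) = 2^2 × 3 × 7 × 11 × 13 × 19 = 228228.
Smallest multiple of 228228 that is ≥ 1285666: ⌈1285666/228228⌉ × 228228 = 6 × 228228 = 1369368.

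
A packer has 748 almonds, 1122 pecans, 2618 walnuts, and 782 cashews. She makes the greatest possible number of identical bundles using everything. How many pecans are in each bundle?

33

Number of bundles = gcd(748, 1122, 2618, 782).
748 = 2^2 × 11 × 17
1122 = 2 × 3 × 11 × 17
2618 = 2 × 7 × 11 × 17
782 = 2 × 17 × 23
gcd(748, 1122, 2618, 782) = 2 × 17 = 34.
pecans per bundle = 1122 / 34 = 33.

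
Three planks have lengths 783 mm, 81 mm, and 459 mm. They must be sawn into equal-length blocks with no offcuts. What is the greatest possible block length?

The block length must divide every plank, so the greatest is gcd(783, 81, 459).
783 = 3^3 × 29
81 = 3^4
459 = 3^3 × 17
gcd(783, 81, 459) = 3^3 = 27.

27 mm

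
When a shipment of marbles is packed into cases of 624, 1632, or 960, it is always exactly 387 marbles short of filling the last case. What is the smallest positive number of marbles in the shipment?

Being 387 short of a full case of size k means N ≡ −387 (mod k), i.e. N + 387 is a multiple of each size.
624 = 2^4 × 3 × 13
1632 = 2^5 × 3 × 17
960 = 2^6 × 3 × 5
LCM(624, 1632, 960) = 2^6 × 3 × 5 × 13 × 17 = 212160.
Smallest positive N is 212160 − 387 = 211773.

211773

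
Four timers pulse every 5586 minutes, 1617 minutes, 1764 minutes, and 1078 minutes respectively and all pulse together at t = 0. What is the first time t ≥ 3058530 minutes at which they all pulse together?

Joint pulses occur at multiples of LCM(5586, 1617, 1764, 1078).
5586 = 2 × 3 × 7^2 × 19
1617 = 3 × 7^2 × 11
1764 = 2^2 × 3^2 × 7^2
1078 = 2 × 7^2 × 11
LCM(5586, 1617, 1764, 1078) = 2^2 × 3^2 × 7^2 × 11 × 19 = 368676.
Smallest multiple of 368676 that is ≥ 3058530: ⌈3058530/368676⌉ × 368676 = 9 × 368676 = 3318084.

3318084 minutes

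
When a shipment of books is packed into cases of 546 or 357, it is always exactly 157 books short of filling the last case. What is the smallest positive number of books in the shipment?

9125

Being 157 short of a full case of size k means N ≡ −157 (mod k), i.e. N + 157 is a multiple of each size.
546 = 2 × 3 × 7 × 13
357 = 3 × 7 × 17
LCM(546, 357) = 2 × 3 × 7 × 13 × 17 = 9282.
Smallest positive N is 9282 − 157 = 9125.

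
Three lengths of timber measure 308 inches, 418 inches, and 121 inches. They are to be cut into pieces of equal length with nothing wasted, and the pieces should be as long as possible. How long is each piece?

11 inches

The greatest length dividing all of 308, 418, and 121 is their gcd.
308 = 2^2 × 7 × 11
418 = 2 × 11 × 19
121 = 11^2
gcd(308, 418, 121) = 11.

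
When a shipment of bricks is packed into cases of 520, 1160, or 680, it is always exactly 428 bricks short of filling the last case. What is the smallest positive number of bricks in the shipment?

255932

Being 428 short of a full case of size k means N ≡ −428 (mod k), i.e. N + 428 is a multiple of each size.
520 = 2^3 × 5 × 13
1160 = 2^3 × 5 × 29
680 = 2^3 × 5 × 17
LCM(520, 1160, 680) = 2^3 × 5 × 13 × 17 × 29 = 256360.
Smallest positive N is 256360 − 428 = 255932.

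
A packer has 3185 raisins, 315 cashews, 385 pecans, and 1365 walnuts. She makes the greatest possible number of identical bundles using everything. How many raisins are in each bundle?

Number of bundles = gcd(3185, 315, 385, 1365).
3185 = 5 × 7^2 × 13
315 = 3^2 × 5 × 7
385 = 5 × 7 × 11
1365 = 3 × 5 × 7 × 13
gcd(3185, 315, 385, 1365) = 5 × 7 = 35.
raisins per bundle = 3185 / 35 = 91.

91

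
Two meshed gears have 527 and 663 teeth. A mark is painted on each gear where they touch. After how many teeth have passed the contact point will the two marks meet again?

The first simultaneous occurrence is after LCM of the individual periods.
527 = 17 × 31
663 = 3 × 13 × 17
LCM(527, 663) = 3 × 13 × 17 × 31 = 20553.

20553 teeth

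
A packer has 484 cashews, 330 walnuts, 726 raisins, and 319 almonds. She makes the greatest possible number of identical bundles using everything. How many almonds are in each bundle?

Number of bundles = gcd(484, 330, 726, 319).
484 = 2^2 × 11^2
330 = 2 × 3 × 5 × 11
726 = 2 × 3 × 11^2
319 = 11 × 29
gcd(484, 330, 726, 319) = 11.
almonds per bundle = 319 / 11 = 29.

29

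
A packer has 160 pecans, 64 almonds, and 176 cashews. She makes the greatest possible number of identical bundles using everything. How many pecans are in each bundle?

Number of bundles = gcd(160, 64, 176).
160 = 2^5 × 5
64 = 2^6
176 = 2^4 × 11
gcd(160, 64, 176) = 2^4 = 16.
pecans per bundle = 160 / 16 = 10.

10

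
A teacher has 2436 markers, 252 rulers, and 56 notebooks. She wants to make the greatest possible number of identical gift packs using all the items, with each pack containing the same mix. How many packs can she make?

The pack count must divide each quantity, so the greatest is gcd(2436, 252, 56).
2436 = 2^2 × 3 × 7 × 29
252 = 2^2 × 3^2 × 7
56 = 2^3 × 7
gcd(2436, 252, 56) = 2^2 × 7 = 28.

28 packs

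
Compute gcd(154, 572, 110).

154 = 2 × 7 × 11
572 = 2^2 × 11 × 13
110 = 2 × 5 × 11
gcd(154, 572, 110) = 2 × 11 = 22.

22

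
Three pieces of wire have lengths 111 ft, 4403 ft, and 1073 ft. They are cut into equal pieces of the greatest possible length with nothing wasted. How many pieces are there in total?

151

Piece length = gcd(111, 4403, 1073).
111 = 3 × 37
4403 = 7 × 17 × 37
1073 = 29 × 37
gcd(111, 4403, 1073) = 37.
Total pieces = 111/37 + 4403/37 + 1073/37 = 3 + 119 + 29 = 151.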